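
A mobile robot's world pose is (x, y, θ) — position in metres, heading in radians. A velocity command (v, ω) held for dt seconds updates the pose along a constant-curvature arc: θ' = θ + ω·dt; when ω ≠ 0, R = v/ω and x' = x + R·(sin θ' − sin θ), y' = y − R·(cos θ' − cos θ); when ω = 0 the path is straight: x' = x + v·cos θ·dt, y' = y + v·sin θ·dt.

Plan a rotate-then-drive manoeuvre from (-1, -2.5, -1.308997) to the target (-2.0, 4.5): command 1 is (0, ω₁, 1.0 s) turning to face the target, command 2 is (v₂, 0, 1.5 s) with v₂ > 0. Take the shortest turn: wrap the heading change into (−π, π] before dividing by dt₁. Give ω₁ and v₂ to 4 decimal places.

ω₁ = 3.0217, v₂ = 4.7140

heading to target = atan2(4.5−-2.5, -2−-1) = 1.7127
Δθ = wrap(1.7127 − -1.3090) = 3.0217; ω₁ = Δθ/dt₁ = 3.0217
distance = √((-2−-1)² + (4.5−-2.5)²) = 7.0711; v₂ = distance/dt₂ = 4.7140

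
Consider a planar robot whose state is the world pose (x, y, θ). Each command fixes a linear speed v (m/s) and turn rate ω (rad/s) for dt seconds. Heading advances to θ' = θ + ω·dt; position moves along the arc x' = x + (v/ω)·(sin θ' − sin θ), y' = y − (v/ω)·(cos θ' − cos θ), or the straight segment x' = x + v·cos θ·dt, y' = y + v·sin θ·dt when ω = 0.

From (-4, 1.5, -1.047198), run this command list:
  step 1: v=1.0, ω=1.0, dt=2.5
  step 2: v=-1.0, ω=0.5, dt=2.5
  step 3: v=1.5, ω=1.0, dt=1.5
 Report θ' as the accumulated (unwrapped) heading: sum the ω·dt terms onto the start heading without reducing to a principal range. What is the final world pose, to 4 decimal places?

(-2.9512, -0.7899, 4.2028)

step 1: θ'=1.4528 (R=1.0000) → pose (-2.1409, 1.8823, 1.4528)
step 2: θ'=2.7028 (R=-2.0000) → pose (-1.0045, -0.1637, 2.7028)
step 3: θ'=4.2028 (R=1.5000) → pose (-2.9512, -0.7899, 4.2028)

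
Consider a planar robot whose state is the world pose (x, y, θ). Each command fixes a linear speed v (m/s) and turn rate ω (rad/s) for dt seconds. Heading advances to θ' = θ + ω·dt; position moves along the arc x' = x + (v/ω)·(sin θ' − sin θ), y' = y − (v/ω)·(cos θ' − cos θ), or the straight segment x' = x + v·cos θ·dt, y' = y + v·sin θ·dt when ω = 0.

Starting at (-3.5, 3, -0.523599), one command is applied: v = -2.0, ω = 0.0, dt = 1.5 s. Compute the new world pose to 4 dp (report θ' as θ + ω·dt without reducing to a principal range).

θ' = -0.5236 + 0.0·1.5 = -0.5236
ω = 0 → straight: x' = -3.5 + -2.0·cos(-0.5236)·1.5 = -6.0981
y' = 3 + -2.0·sin(-0.5236)·1.5 = 4.5000

(-6.0981, 4.5000, -0.5236)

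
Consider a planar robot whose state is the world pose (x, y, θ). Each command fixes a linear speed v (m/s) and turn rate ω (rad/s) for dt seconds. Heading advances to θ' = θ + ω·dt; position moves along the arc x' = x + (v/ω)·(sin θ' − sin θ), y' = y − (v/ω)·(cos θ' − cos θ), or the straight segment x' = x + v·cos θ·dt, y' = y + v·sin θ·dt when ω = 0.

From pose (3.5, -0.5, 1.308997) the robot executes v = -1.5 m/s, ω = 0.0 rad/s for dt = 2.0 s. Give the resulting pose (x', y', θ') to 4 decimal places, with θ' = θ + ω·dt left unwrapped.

θ' = 1.3090 + 0.0·2.0 = 1.3090
ω = 0 → straight: x' = 3.5 + -1.5·cos(1.3090)·2.0 = 2.7235
y' = -0.5 + -1.5·sin(1.3090)·2.0 = -3.3978

(2.7235, -3.3978, 1.3090)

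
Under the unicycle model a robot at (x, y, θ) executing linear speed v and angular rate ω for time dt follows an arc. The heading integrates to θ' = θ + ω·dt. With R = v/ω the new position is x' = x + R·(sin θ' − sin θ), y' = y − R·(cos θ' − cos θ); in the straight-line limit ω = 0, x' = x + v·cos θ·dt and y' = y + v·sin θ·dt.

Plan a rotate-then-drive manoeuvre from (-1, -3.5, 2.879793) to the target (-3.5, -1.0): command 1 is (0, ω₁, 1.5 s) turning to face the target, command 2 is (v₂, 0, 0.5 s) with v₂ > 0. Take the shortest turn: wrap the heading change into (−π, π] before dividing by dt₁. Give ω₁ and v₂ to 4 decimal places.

ω₁ = -0.3491, v₂ = 7.0711

heading to target = atan2(-1−-3.5, -3.5−-1) = 2.3562
Δθ = wrap(2.3562 − 2.8798) = -0.5236; ω₁ = Δθ/dt₁ = -0.3491
distance = √((-3.5−-1)² + (-1−-3.5)²) = 3.5355; v₂ = distance/dt₂ = 7.0711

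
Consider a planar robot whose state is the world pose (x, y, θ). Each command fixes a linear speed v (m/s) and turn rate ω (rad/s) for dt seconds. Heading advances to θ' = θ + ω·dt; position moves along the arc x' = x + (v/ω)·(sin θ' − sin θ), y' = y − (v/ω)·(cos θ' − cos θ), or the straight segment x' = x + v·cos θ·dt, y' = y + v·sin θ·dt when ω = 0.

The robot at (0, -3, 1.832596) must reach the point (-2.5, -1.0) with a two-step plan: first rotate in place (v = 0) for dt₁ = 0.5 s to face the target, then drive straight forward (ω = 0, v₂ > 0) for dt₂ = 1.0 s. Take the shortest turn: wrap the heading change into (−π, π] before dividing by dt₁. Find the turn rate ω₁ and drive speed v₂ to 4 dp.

heading to target = atan2(-1−-3, -2.5−0) = 2.4669
Δθ = wrap(2.4669 − 1.8326) = 0.6343; ω₁ = Δθ/dt₁ = 1.2685
distance = √((-2.5−0)² + (-1−-3)²) = 3.2016; v₂ = distance/dt₂ = 3.2016

ω₁ = 1.2685, v₂ = 3.2016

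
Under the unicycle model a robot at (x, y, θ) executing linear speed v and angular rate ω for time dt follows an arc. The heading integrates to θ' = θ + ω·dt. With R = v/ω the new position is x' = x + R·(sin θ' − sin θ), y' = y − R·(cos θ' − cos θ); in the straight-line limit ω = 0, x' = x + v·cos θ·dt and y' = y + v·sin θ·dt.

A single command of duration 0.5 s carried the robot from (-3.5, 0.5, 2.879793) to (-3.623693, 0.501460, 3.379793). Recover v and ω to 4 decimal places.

v = 0.2500, ω = 1.0000

Δθ = 3.379793 − 2.879793 = 0.500000
ω = Δθ/dt = 0.500000/0.5 = 1.0000
R = Δx/(sin θ' − sin θ) = 0.2500
v = R·ω = 0.2500·1.0000 = 0.2500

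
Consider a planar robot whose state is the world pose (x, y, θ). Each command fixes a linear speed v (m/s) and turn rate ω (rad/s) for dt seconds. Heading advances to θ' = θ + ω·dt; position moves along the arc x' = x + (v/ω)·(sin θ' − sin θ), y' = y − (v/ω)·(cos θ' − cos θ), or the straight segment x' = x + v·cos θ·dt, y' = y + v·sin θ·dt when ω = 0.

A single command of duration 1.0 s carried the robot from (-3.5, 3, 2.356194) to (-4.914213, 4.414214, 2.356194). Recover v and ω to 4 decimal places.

Δθ = 2.356194 − 2.356194 = 0.000000
ω = Δθ/dt = 0.000000/1.0 = 0.0000
ω = 0 → v = (Δx·cos θ + Δy·sin θ)/dt = 2.0000

v = 2.0000, ω = 0.0000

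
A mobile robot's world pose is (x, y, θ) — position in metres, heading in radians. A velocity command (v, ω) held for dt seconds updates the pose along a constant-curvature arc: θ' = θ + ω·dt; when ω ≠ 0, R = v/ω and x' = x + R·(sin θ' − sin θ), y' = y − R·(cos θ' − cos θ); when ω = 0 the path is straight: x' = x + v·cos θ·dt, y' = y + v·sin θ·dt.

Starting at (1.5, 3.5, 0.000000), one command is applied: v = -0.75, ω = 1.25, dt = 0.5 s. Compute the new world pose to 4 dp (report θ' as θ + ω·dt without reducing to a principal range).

(1.1489, 3.3866, 0.6250)

θ' = 0.0000 + 1.25·0.5 = 0.6250
R = v/ω = -0.75/1.25 = -0.6000
x' = 1.5 + -0.6000·(sin 0.6250 − sin 0.0000) = 1.1489
y' = 3.5 − -0.6000·(cos 0.6250 − cos 0.0000) = 3.3866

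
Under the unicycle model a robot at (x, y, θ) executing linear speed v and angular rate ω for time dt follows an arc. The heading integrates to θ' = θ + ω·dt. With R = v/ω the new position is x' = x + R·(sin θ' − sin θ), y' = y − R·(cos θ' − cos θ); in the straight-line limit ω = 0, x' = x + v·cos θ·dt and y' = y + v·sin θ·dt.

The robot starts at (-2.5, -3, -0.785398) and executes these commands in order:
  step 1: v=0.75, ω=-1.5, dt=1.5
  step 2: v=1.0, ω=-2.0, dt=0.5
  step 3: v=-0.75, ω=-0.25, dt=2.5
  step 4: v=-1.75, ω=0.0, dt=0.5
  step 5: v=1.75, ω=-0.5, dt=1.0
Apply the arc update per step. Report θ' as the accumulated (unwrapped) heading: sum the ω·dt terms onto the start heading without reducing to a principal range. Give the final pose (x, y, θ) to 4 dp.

(-2.1996, -4.5661, -5.1604)

step 1: θ'=-3.0354 (R=-0.5000) → pose (-2.8006, -3.8507, -3.0354)
step 2: θ'=-4.0354 (R=-0.5000) → pose (-3.2433, -3.6668, -4.0354)
step 3: θ'=-4.6604 (R=3.0000) → pose (-2.5857, -5.3902, -4.6604)
step 4: θ'=-4.6604 (straight) → pose (-2.5402, -6.2640, -4.6604)
step 5: θ'=-5.1604 (R=-3.5000) → pose (-2.1996, -4.5661, -5.1604)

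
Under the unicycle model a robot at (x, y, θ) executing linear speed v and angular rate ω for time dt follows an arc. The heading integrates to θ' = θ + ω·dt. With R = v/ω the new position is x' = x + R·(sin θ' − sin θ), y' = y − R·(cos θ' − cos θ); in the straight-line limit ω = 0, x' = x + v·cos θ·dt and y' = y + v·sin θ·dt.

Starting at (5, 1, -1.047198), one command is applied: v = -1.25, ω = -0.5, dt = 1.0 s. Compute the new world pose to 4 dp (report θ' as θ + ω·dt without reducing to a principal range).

(4.6658, 2.1910, -1.5472)

θ' = -1.0472 + -0.5·1.0 = -1.5472
R = v/ω = -1.25/-0.5 = 2.5000
x' = 5 + 2.5000·(sin -1.5472 − sin -1.0472) = 4.6658
y' = 1 − 2.5000·(cos -1.5472 − cos -1.0472) = 2.1910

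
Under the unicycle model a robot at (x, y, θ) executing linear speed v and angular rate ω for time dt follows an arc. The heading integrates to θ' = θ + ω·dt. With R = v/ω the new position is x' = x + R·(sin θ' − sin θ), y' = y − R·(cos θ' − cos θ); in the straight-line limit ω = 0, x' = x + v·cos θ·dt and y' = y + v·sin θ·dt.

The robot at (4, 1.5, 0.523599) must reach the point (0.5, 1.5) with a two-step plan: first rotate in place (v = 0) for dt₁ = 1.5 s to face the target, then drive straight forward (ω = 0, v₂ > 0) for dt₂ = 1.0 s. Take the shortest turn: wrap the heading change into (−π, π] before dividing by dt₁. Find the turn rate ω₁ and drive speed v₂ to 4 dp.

ω₁ = 1.7453, v₂ = 3.5000

heading to target = atan2(1.5−1.5, 0.5−4) = 3.1416
Δθ = wrap(3.1416 − 0.5236) = 2.6180; ω₁ = Δθ/dt₁ = 1.7453
distance = √((0.5−4)² + (1.5−1.5)²) = 3.5000; v₂ = distance/dt₂ = 3.5000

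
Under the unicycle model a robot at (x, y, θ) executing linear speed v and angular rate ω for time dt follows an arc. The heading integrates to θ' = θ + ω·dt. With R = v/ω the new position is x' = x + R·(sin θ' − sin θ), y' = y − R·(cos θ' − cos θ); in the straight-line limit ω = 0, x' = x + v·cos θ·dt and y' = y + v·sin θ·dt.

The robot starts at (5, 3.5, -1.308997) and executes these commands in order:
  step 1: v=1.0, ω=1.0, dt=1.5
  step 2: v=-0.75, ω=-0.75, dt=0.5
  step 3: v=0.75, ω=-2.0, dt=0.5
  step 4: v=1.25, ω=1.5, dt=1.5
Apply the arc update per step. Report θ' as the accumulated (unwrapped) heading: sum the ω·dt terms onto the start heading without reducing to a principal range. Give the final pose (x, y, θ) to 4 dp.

step 1: θ'=0.1910 (R=1.0000) → pose (6.1558, 2.7770, 0.1910)
step 2: θ'=-0.1840 (R=1.0000) → pose (5.7830, 2.7757, -0.1840)
step 3: θ'=-1.1840 (R=-0.3750) → pose (6.0617, 2.5485, -1.1840)
step 4: θ'=1.0660 (R=0.8333) → pose (7.5628, 2.4598, 1.0660)

(7.5628, 2.4598, 1.0660)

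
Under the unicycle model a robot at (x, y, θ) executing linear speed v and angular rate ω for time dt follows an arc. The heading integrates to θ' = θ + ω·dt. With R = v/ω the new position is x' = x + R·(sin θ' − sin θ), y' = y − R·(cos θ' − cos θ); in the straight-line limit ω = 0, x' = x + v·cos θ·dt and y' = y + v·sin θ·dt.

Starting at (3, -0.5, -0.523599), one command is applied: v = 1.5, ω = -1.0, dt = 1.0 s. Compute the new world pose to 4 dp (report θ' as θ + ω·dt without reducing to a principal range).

(3.7483, -1.7283, -1.5236)

θ' = -0.5236 + -1.0·1.0 = -1.5236
R = v/ω = 1.5/-1.0 = -1.5000
x' = 3 + -1.5000·(sin -1.5236 − sin -0.5236) = 3.7483
y' = -0.5 − -1.5000·(cos -1.5236 − cos -0.5236) = -1.7283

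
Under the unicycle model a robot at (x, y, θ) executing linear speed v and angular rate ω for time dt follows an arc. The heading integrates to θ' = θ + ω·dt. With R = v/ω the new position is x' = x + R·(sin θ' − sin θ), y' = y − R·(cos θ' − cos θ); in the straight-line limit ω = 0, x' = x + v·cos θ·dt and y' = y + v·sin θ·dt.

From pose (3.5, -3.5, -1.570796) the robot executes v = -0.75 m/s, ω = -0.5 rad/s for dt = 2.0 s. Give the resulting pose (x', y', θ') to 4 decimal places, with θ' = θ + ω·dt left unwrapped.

θ' = -1.5708 + -0.5·2.0 = -2.5708
R = v/ω = -0.75/-0.5 = 1.5000
x' = 3.5 + 1.5000·(sin -2.5708 − sin -1.5708) = 4.1895
y' = -3.5 − 1.5000·(cos -2.5708 − cos -1.5708) = -2.2378

(4.1895, -2.2378, -2.5708)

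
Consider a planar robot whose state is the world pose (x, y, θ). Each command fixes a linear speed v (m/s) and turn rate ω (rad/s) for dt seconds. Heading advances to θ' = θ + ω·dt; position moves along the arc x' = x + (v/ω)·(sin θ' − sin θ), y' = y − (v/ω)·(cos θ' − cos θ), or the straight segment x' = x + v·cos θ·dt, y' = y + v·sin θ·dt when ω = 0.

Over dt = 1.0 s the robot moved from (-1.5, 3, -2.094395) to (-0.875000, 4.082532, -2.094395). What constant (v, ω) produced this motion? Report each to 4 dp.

v = -1.2500, ω = 0.0000

Δθ = -2.094395 − -2.094395 = 0.000000
ω = Δθ/dt = 0.000000/1.0 = 0.0000
ω = 0 → v = (Δx·cos θ + Δy·sin θ)/dt = -1.2500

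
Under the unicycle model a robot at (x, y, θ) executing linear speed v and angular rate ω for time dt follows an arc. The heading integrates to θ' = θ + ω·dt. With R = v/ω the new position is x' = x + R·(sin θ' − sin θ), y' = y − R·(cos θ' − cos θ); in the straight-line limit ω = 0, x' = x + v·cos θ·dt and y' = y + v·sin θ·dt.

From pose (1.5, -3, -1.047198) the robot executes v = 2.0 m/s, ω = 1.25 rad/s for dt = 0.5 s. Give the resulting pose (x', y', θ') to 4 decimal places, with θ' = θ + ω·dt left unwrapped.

(2.2300, -3.6595, -0.4222)

θ' = -1.0472 + 1.25·0.5 = -0.4222
R = v/ω = 2.0/1.25 = 1.6000
x' = 1.5 + 1.6000·(sin -0.4222 − sin -1.0472) = 2.2300
y' = -3 − 1.6000·(cos -0.4222 − cos -1.0472) = -3.6595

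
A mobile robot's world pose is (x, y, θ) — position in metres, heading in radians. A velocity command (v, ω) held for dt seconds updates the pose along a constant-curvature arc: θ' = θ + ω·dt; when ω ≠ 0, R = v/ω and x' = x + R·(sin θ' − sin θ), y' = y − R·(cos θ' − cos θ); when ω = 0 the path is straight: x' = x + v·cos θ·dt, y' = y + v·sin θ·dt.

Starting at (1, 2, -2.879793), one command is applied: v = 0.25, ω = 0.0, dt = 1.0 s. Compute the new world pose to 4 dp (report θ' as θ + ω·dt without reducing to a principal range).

θ' = -2.8798 + 0.0·1.0 = -2.8798
ω = 0 → straight: x' = 1 + 0.25·cos(-2.8798)·1.0 = 0.7585
y' = 2 + 0.25·sin(-2.8798)·1.0 = 1.9353

(0.7585, 1.9353, -2.8798)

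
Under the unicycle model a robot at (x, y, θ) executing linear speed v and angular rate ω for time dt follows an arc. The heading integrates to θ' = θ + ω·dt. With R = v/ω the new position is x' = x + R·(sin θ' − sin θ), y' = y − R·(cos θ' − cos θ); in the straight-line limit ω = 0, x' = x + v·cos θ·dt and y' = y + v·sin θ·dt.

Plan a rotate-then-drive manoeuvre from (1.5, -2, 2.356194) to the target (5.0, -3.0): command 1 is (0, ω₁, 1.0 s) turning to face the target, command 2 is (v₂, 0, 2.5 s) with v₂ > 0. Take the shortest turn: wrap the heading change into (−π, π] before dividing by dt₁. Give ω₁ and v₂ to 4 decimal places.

ω₁ = -2.6345, v₂ = 1.4560

heading to target = atan2(-3−-2, 5−1.5) = -0.2783
Δθ = wrap(-0.2783 − 2.3562) = -2.6345; ω₁ = Δθ/dt₁ = -2.6345
distance = √((5−1.5)² + (-3−-2)²) = 3.6401; v₂ = distance/dt₂ = 1.4560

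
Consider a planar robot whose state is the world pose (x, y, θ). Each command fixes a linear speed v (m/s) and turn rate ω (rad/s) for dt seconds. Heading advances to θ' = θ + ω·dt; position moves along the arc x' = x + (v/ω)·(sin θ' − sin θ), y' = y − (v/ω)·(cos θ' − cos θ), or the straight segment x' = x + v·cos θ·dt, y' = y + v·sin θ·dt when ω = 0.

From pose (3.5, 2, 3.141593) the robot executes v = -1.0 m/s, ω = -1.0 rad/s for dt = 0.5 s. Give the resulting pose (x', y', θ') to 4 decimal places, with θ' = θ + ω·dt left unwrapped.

(3.9794, 1.8776, 2.6416)

θ' = 3.1416 + -1.0·0.5 = 2.6416
R = v/ω = -1.0/-1.0 = 1.0000
x' = 3.5 + 1.0000·(sin 2.6416 − sin 3.1416) = 3.9794
y' = 2 − 1.0000·(cos 2.6416 − cos 3.1416) = 1.8776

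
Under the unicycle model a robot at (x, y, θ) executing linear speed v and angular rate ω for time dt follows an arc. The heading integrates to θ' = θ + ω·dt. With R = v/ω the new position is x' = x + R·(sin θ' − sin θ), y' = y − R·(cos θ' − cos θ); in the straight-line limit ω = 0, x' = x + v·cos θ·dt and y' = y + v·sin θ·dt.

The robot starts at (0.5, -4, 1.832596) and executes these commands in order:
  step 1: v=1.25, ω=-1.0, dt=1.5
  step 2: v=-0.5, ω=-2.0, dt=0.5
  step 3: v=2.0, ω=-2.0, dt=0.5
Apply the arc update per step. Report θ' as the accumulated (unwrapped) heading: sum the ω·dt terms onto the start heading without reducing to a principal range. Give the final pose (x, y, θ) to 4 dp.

(1.4393, -3.3369, -1.6674)

step 1: θ'=0.3326 (R=-1.2500) → pose (1.2993, -2.4950, 0.3326)
step 2: θ'=-0.6674 (R=0.2500) → pose (1.0629, -2.4550, -0.6674)
step 3: θ'=-1.6674 (R=-1.0000) → pose (1.4393, -3.3369, -1.6674)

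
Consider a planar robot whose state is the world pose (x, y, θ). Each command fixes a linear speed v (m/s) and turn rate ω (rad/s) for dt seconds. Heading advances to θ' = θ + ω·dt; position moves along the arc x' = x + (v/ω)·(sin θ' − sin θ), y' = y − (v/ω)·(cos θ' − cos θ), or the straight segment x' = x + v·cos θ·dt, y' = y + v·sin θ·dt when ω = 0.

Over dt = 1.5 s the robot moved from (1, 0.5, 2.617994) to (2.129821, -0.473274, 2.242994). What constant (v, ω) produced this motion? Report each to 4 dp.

Δθ = 2.242994 − 2.617994 = -0.375000
ω = Δθ/dt = -0.375000/1.5 = -0.2500
R = Δx/(sin θ' − sin θ) = 4.0000
v = R·ω = 4.0000·-0.2500 = -1.0000

v = -1.0000, ω = -0.2500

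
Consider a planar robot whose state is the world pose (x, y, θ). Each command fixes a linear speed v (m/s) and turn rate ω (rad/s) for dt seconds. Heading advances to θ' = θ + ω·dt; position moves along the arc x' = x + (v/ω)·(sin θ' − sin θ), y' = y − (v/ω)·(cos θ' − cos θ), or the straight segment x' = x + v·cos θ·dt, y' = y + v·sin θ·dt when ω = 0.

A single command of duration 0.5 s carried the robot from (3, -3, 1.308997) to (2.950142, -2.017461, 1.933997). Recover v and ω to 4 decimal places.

Δθ = 1.933997 − 1.308997 = 0.625000
ω = Δθ/dt = 0.625000/0.5 = 1.2500
R = −Δy/(cos θ' − cos θ) = 1.6000
v = R·ω = 1.6000·1.2500 = 2.0000

v = 2.0000, ω = 1.2500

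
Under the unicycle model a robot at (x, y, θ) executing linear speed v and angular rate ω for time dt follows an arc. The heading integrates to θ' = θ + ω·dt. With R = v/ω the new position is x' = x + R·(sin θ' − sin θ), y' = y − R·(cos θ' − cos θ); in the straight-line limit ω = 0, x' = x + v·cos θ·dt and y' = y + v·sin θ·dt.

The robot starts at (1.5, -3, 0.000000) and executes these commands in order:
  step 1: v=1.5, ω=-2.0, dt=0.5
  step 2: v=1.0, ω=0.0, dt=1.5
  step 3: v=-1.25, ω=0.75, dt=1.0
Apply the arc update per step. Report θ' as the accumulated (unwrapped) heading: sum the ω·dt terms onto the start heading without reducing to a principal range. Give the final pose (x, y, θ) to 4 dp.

(1.9514, -3.8926, -0.2500)

step 1: θ'=-1.0000 (R=-0.7500) → pose (2.1311, -3.3448, -1.0000)
step 2: θ'=-1.0000 (straight) → pose (2.9416, -4.6070, -1.0000)
step 3: θ'=-0.2500 (R=-1.6667) → pose (1.9514, -3.8926, -0.2500)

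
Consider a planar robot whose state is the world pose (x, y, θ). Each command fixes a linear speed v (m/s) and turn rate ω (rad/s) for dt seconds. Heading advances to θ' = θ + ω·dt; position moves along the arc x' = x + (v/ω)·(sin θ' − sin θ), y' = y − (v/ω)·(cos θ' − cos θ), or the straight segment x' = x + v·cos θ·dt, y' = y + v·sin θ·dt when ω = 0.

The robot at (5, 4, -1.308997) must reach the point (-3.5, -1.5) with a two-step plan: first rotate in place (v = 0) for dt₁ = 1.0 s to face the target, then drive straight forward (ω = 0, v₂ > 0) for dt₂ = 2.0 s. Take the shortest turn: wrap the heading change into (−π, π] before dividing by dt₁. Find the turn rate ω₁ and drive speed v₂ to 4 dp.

heading to target = atan2(-1.5−4, -3.5−5) = -2.5673
Δθ = wrap(-2.5673 − -1.3090) = -1.2583; ω₁ = Δθ/dt₁ = -1.2583
distance = √((-3.5−5)² + (-1.5−4)²) = 10.1242; v₂ = distance/dt₂ = 5.0621

ω₁ = -1.2583, v₂ = 5.0621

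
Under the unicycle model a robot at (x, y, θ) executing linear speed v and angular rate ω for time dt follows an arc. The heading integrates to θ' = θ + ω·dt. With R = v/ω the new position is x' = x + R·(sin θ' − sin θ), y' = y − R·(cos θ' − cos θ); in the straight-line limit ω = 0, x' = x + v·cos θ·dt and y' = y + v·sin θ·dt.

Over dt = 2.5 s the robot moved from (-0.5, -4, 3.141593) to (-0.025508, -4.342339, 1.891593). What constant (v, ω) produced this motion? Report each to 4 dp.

v = -0.2500, ω = -0.5000

Δθ = 1.891593 − 3.141593 = -1.250000
ω = Δθ/dt = -1.250000/2.5 = -0.5000
R = Δx/(sin θ' − sin θ) = 0.5000
v = R·ω = 0.5000·-0.5000 = -0.2500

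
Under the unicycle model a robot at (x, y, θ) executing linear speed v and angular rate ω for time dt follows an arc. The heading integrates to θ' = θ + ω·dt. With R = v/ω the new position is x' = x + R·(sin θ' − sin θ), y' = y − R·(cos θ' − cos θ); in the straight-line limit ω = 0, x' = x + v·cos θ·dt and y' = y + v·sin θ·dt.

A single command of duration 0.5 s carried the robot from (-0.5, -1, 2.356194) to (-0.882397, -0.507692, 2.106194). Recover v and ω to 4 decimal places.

Δθ = 2.106194 − 2.356194 = -0.250000
ω = Δθ/dt = -0.250000/0.5 = -0.5000
R = −Δy/(cos θ' − cos θ) = -2.5000
v = R·ω = -2.5000·-0.5000 = 1.2500

v = 1.2500, ω = -0.5000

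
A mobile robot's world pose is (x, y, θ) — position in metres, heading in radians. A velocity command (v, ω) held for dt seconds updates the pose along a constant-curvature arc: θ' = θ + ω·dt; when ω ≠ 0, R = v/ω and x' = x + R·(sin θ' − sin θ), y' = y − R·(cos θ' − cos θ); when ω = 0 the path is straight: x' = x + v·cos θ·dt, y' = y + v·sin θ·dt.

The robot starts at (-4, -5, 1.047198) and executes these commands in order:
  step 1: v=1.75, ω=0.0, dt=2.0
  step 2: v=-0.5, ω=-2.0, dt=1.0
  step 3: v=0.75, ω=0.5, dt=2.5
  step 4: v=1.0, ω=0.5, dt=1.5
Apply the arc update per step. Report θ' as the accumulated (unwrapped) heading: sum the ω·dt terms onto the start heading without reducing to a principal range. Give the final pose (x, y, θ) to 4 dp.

step 1: θ'=1.0472 (straight) → pose (-2.2500, -1.9689, 1.0472)
step 2: θ'=-0.9528 (R=0.2500) → pose (-2.6703, -1.9888, -0.9528)
step 3: θ'=0.2972 (R=1.5000) → pose (-1.0084, -2.5539, 0.2972)
step 4: θ'=1.0472 (R=2.0000) → pose (0.1379, -1.6416, 1.0472)

(0.1379, -1.6416, 1.0472)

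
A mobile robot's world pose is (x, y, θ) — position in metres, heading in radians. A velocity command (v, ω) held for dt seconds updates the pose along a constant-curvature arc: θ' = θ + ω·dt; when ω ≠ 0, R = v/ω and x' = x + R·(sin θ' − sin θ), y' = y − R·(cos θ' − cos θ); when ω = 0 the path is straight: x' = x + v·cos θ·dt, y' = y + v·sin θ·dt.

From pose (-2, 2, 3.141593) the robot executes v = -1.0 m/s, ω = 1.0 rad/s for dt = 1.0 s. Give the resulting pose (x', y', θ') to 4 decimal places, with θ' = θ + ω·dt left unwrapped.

θ' = 3.1416 + 1.0·1.0 = 4.1416
R = v/ω = -1.0/1.0 = -1.0000
x' = -2 + -1.0000·(sin 4.1416 − sin 3.1416) = -1.1585
y' = 2 − -1.0000·(cos 4.1416 − cos 3.1416) = 2.4597

(-1.1585, 2.4597, 4.1416)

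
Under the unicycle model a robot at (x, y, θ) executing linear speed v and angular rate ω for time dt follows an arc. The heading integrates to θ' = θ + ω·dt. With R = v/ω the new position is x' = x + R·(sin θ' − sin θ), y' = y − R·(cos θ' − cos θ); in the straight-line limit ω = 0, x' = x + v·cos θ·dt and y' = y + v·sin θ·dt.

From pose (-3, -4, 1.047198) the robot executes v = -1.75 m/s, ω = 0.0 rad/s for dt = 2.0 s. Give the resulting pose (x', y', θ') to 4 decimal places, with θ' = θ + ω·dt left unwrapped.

(-4.7500, -7.0311, 1.0472)

θ' = 1.0472 + 0.0·2.0 = 1.0472
ω = 0 → straight: x' = -3 + -1.75·cos(1.0472)·2.0 = -4.7500
y' = -4 + -1.75·sin(1.0472)·2.0 = -7.0311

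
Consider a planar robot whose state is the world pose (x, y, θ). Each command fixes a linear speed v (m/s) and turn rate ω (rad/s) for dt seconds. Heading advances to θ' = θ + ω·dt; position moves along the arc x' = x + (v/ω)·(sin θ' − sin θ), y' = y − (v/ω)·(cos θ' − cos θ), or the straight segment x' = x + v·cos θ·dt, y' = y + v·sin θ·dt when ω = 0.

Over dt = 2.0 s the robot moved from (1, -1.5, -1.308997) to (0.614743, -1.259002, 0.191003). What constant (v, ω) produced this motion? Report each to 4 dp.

Δθ = 0.191003 − -1.308997 = 1.500000
ω = Δθ/dt = 1.500000/2.0 = 0.7500
R = Δx/(sin θ' − sin θ) = -0.3333
v = R·ω = -0.3333·0.7500 = -0.2500

v = -0.2500, ω = 0.7500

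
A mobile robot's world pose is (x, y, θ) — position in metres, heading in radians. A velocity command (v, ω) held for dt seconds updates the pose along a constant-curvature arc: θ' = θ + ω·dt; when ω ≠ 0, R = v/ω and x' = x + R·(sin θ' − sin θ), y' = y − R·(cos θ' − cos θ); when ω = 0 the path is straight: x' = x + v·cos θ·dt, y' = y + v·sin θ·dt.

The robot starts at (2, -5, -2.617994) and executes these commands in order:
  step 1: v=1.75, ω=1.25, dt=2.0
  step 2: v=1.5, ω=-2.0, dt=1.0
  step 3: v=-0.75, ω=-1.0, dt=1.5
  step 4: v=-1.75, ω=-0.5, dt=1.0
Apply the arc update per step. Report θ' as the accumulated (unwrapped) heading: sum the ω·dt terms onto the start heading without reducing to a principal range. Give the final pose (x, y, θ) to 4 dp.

step 1: θ'=-0.1180 (R=1.4000) → pose (2.5352, -7.6027, -0.1180)
step 2: θ'=-2.1180 (R=-0.7500) → pose (3.0874, -8.7377, -2.1180)
step 3: θ'=-3.6180 (R=0.7500) → pose (4.0718, -8.4614, -3.6180)
step 4: θ'=-4.1180 (R=3.5000) → pose (5.3665, -9.6117, -4.1180)

(5.3665, -9.6117, -4.1180)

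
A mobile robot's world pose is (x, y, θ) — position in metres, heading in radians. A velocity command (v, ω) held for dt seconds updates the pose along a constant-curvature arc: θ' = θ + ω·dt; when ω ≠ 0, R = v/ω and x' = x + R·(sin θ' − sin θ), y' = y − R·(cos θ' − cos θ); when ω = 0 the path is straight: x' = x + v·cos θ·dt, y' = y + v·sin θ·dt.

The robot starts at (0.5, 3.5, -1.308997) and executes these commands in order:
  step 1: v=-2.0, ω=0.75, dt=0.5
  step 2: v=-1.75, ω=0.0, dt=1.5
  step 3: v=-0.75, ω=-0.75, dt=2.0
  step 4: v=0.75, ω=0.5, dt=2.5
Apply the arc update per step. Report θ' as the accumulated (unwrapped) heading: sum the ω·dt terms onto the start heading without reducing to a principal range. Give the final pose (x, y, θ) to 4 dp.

(-1.7529, 6.1548, -1.1840)

step 1: θ'=-0.9340 (R=-2.6667) → pose (0.0682, 4.3955, -0.9340)
step 2: θ'=-0.9340 (straight) → pose (-1.4927, 6.5060, -0.9340)
step 3: θ'=-2.4340 (R=1.0000) → pose (-1.3387, 7.8605, -2.4340)
step 4: θ'=-1.1840 (R=1.5000) → pose (-1.7529, 6.1548, -1.1840)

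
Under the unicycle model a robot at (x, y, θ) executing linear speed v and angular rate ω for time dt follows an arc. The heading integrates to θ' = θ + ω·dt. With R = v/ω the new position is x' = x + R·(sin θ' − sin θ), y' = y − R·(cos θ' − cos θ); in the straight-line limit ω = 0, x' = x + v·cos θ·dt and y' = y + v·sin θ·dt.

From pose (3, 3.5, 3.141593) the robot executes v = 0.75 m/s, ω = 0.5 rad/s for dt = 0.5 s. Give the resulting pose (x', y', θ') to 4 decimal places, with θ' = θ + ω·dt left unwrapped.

θ' = 3.1416 + 0.5·0.5 = 3.3916
R = v/ω = 0.75/0.5 = 1.5000
x' = 3 + 1.5000·(sin 3.3916 − sin 3.1416) = 2.6289
y' = 3.5 − 1.5000·(cos 3.3916 − cos 3.1416) = 3.4534

(2.6289, 3.4534, 3.3916)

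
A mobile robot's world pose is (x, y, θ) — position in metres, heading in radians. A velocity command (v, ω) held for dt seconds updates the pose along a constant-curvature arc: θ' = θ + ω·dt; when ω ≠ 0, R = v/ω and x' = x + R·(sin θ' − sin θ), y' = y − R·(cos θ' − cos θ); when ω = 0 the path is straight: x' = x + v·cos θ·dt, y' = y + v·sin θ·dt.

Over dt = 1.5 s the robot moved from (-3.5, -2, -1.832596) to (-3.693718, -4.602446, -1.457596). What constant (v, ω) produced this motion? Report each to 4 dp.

Δθ = -1.457596 − -1.832596 = 0.375000
ω = Δθ/dt = 0.375000/1.5 = 0.2500
R = −Δy/(cos θ' − cos θ) = 7.0000
v = R·ω = 7.0000·0.2500 = 1.7500

v = 1.7500, ω = 0.2500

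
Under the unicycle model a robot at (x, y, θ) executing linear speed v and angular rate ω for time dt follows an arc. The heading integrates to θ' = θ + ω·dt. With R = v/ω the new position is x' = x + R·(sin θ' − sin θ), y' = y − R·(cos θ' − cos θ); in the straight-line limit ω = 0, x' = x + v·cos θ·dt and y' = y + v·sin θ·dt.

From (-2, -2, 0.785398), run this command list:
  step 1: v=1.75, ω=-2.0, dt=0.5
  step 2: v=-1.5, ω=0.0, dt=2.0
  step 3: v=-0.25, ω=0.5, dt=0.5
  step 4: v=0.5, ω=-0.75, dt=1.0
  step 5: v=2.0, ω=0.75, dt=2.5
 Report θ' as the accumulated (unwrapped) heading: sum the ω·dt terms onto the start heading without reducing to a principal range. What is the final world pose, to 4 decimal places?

(0.4029, -0.3261, 1.1604)

step 1: θ'=-0.2146 (R=-0.8750) → pose (-1.1949, -1.7638, -0.2146)
step 2: θ'=-0.2146 (straight) → pose (-4.1261, -1.1249, -0.2146)
step 3: θ'=0.0354 (R=-0.5000) → pose (-4.2503, -1.1138, 0.0354)
step 4: θ'=-0.7146 (R=-0.6667) → pose (-3.7898, -1.2764, -0.7146)
step 5: θ'=1.1604 (R=2.6667) → pose (0.4029, -0.3261, 1.1604)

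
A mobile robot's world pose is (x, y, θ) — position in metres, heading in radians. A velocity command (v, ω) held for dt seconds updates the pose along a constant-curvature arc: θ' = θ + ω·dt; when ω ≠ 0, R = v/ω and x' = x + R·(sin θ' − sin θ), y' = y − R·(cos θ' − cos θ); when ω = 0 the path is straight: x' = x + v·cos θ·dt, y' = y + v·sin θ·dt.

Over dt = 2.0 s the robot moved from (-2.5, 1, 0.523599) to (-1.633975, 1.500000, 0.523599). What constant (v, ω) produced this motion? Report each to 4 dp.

v = 0.5000, ω = 0.0000

Δθ = 0.523599 − 0.523599 = 0.000000
ω = Δθ/dt = 0.000000/2.0 = 0.0000
ω = 0 → v = (Δx·cos θ + Δy·sin θ)/dt = 0.5000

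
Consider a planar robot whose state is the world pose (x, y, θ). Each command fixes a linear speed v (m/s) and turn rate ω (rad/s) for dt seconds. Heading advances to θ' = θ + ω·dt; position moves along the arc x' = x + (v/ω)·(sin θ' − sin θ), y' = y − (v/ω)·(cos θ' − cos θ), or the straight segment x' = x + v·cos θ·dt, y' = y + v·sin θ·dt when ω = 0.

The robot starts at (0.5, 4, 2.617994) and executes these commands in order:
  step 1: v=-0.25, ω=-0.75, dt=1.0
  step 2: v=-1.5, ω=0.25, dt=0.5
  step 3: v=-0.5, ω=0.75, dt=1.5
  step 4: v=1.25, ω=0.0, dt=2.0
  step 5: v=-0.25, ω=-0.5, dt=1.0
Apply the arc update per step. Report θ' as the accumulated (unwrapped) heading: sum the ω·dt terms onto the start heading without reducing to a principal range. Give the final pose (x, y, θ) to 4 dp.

step 1: θ'=1.8680 (R=0.3333) → pose (0.6521, 3.8089, 1.8680)
step 2: θ'=1.9930 (R=-6.0000) → pose (0.9159, 3.1074, 1.9930)
step 3: θ'=3.1180 (R=-0.6667) → pose (1.5083, 2.7141, 3.1180)
step 4: θ'=3.1180 (straight) → pose (-0.9910, 2.7731, 3.1180)
step 5: θ'=2.6180 (R=0.5000) → pose (-0.7528, 2.7062, 2.6180)

(-0.7528, 2.7062, 2.6180)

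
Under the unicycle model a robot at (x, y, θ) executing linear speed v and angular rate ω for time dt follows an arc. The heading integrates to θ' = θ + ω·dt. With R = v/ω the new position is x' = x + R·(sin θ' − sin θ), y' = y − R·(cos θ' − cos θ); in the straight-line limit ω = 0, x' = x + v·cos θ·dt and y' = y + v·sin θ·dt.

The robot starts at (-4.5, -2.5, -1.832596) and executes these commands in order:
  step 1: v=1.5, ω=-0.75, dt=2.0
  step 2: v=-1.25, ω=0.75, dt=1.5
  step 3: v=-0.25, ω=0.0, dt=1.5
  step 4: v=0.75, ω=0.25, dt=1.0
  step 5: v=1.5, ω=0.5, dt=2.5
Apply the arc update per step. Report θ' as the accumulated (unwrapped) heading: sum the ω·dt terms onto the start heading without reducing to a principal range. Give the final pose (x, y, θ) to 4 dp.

(-4.4702, -7.0628, -0.7076)

step 1: θ'=-3.3326 (R=-2.0000) → pose (-6.8115, -3.9460, -3.3326)
step 2: θ'=-2.2076 (R=-1.6667) → pose (-5.1551, -3.3007, -2.2076)
step 3: θ'=-2.2076 (straight) → pose (-4.9321, -2.9992, -2.2076)
step 4: θ'=-1.9576 (R=3.0000) → pose (-5.2985, -3.6514, -1.9576)
step 5: θ'=-0.7076 (R=3.0000) → pose (-4.4702, -7.0628, -0.7076)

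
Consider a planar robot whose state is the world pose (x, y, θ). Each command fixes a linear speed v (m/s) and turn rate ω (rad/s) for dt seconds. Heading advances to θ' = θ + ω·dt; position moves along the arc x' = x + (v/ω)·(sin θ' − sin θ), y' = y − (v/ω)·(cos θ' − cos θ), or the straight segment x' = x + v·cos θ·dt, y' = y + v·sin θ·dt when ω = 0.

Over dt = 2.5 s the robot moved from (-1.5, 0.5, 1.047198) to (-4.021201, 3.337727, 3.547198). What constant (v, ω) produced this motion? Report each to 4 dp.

v = 2.0000, ω = 1.0000

Δθ = 3.547198 − 1.047198 = 2.500000
ω = Δθ/dt = 2.500000/2.5 = 1.0000
R = −Δy/(cos θ' − cos θ) = 2.0000
v = R·ω = 2.0000·1.0000 = 2.0000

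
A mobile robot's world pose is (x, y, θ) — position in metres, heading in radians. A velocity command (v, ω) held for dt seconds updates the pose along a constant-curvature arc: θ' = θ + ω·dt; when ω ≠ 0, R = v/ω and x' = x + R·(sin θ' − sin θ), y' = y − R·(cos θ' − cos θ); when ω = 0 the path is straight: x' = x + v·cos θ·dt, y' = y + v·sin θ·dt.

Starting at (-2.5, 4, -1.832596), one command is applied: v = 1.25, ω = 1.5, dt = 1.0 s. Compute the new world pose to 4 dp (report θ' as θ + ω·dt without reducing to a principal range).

θ' = -1.8326 + 1.5·1.0 = -0.3326
R = v/ω = 1.25/1.5 = 0.8333
x' = -2.5 + 0.8333·(sin -0.3326 − sin -1.8326) = -1.9671
y' = 4 − 0.8333·(cos -0.3326 − cos -1.8326) = 2.9967

(-1.9671, 2.9967, -0.3326)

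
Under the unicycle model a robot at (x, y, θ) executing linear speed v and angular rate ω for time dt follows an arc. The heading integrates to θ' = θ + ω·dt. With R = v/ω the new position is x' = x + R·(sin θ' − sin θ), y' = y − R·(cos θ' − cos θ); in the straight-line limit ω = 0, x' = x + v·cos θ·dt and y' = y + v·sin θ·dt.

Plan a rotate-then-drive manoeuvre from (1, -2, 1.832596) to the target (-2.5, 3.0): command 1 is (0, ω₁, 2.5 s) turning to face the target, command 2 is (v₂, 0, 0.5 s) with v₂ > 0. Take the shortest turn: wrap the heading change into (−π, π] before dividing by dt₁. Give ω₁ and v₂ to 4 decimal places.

ω₁ = 0.1396, v₂ = 12.2066

heading to target = atan2(3−-2, -2.5−1) = 2.1815
Δθ = wrap(2.1815 − 1.8326) = 0.3489; ω₁ = Δθ/dt₁ = 0.1396
distance = √((-2.5−1)² + (3−-2)²) = 6.1033; v₂ = distance/dt₂ = 12.2066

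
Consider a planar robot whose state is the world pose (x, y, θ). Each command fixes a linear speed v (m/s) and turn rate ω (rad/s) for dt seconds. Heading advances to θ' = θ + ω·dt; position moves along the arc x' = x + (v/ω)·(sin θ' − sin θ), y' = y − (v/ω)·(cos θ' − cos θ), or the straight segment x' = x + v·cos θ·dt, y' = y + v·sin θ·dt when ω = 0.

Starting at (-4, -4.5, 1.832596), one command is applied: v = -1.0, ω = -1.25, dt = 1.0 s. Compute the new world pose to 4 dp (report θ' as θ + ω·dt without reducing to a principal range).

(-4.3326, -5.3751, 0.5826)

θ' = 1.8326 + -1.25·1.0 = 0.5826
R = v/ω = -1.0/-1.25 = 0.8000
x' = -4 + 0.8000·(sin 0.5826 − sin 1.8326) = -4.3326
y' = -4.5 − 0.8000·(cos 0.5826 − cos 1.8326) = -5.3751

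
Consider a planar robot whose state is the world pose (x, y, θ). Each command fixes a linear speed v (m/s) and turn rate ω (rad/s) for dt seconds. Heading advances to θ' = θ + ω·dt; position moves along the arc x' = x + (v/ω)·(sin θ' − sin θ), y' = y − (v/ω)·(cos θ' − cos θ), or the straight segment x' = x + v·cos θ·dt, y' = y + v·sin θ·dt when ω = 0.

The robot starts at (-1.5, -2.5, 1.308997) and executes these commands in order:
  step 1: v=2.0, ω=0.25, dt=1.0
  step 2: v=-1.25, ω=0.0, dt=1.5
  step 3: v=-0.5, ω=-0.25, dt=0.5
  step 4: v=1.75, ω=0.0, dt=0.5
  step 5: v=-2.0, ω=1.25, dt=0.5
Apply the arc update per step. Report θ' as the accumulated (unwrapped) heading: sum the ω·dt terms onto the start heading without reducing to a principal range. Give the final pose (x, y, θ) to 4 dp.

(-0.9773, -2.7497, 2.0590)

step 1: θ'=1.5590 (R=8.0000) → pose (-1.2280, -0.5238, 1.5590)
step 2: θ'=1.5590 (straight) → pose (-1.2501, -2.3987, 1.5590)
step 3: θ'=1.4340 (R=2.0000) → pose (-1.2686, -2.6479, 1.4340)
step 4: θ'=1.4340 (straight) → pose (-1.1493, -1.7810, 1.4340)
step 5: θ'=2.0590 (R=-1.6000) → pose (-0.9773, -2.7497, 2.0590)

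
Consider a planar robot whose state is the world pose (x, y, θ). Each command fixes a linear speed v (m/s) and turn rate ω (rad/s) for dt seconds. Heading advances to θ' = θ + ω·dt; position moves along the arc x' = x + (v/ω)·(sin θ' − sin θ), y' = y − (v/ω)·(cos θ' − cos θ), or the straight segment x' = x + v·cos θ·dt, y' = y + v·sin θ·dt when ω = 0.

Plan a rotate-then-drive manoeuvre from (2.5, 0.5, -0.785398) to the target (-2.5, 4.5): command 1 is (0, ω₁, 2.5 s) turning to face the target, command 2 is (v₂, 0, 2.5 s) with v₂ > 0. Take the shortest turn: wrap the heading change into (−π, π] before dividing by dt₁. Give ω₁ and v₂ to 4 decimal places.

heading to target = atan2(4.5−0.5, -2.5−2.5) = 2.4669
Δθ = wrap(2.4669 − -0.7854) = -3.0309; ω₁ = Δθ/dt₁ = -1.2124
distance = √((-2.5−2.5)² + (4.5−0.5)²) = 6.4031; v₂ = distance/dt₂ = 2.5612

ω₁ = -1.2124, v₂ = 2.5612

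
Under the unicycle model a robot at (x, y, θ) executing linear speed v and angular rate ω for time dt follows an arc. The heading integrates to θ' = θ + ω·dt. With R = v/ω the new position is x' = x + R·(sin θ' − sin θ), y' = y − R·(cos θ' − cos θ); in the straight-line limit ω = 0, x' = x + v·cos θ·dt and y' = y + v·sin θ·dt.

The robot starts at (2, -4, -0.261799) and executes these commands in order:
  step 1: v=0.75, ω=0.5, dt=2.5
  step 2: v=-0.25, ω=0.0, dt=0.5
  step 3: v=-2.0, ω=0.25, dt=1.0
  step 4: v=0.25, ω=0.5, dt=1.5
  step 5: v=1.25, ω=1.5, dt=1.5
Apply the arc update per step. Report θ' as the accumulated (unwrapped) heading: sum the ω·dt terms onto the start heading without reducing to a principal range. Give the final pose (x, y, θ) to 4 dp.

step 1: θ'=0.9882 (R=1.5000) → pose (3.6408, -3.3764, 0.9882)
step 2: θ'=0.9882 (straight) → pose (3.5720, -3.4808, 0.9882)
step 3: θ'=1.2382 (R=-8.0000) → pose (2.6907, -5.2703, 1.2382)
step 4: θ'=1.9882 (R=0.5000) → pose (2.6752, -4.9044, 1.9882)
step 5: θ'=4.2382 (R=0.8333) → pose (1.1720, -4.8617, 4.2382)

(1.1720, -4.8617, 4.2382)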